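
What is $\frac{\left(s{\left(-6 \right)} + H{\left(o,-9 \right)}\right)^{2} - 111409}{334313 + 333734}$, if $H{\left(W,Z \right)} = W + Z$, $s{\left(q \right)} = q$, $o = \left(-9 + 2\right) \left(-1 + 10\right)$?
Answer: $- \frac{105325}{668047} \approx -0.15766$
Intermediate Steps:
$o = -63$ ($o = \left(-7\right) 9 = -63$)
$\frac{\left(s{\left(-6 \right)} + H{\left(o,-9 \right)}\right)^{2} - 111409}{334313 + 333734} = \frac{\left(-6 - 72\right)^{2} - 111409}{334313 + 333734} = \frac{\left(-6 - 72\right)^{2} - 111409}{668047} = \left(\left(-78\right)^{2} - 111409\right) \frac{1}{668047} = \left(6084 - 111409\right) \frac{1}{668047} = \left(-105325\right) \frac{1}{668047} = - \frac{105325}{668047}$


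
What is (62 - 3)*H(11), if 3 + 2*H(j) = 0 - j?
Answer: -413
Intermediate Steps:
H(j) = -3/2 - j/2 (H(j) = -3/2 + (0 - j)/2 = -3/2 + (-j)/2 = -3/2 - j/2)
(62 - 3)*H(11) = (62 - 3)*(-3/2 - ½*11) = 59*(-3/2 - 11/2) = 59*(-7) = -413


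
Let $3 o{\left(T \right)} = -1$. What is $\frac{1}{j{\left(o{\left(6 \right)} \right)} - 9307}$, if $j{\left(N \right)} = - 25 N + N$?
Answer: $- \frac{1}{9299} \approx -0.00010754$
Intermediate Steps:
$o{\left(T \right)} = - \frac{1}{3}$ ($o{\left(T \right)} = \frac{1}{3} \left(-1\right) = - \frac{1}{3}$)
$j{\left(N \right)} = - 24 N$
$\frac{1}{j{\left(o{\left(6 \right)} \right)} - 9307} = \frac{1}{\left(-24\right) \left(- \frac{1}{3}\right) - 9307} = \frac{1}{8 - 9307} = \frac{1}{-9299} = - \frac{1}{9299}$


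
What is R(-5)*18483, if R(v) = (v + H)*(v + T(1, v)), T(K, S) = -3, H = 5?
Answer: 0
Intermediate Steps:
R(v) = (-3 + v)*(5 + v) (R(v) = (v + 5)*(v - 3) = (5 + v)*(-3 + v) = (-3 + v)*(5 + v))
R(-5)*18483 = (-15 + (-5)² + 2*(-5))*18483 = (-15 + 25 - 10)*18483 = 0*18483 = 0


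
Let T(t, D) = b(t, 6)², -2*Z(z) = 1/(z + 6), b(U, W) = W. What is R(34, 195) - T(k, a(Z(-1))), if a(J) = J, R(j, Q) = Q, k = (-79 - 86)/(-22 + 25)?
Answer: 159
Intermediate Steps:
k = -55 (k = -165/3 = -165*⅓ = -55)
Z(z) = -1/(2*(6 + z)) (Z(z) = -1/(2*(z + 6)) = -1/(2*(6 + z)))
T(t, D) = 36 (T(t, D) = 6² = 36)
R(34, 195) - T(k, a(Z(-1))) = 195 - 1*36 = 195 - 36 = 159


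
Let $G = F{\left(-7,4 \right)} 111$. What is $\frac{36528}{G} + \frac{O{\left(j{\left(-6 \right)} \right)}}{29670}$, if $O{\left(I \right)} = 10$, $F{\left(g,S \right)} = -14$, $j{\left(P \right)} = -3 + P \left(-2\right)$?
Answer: $- \frac{18062837}{768453} \approx -23.505$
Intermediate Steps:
$j{\left(P \right)} = -3 - 2 P$
$G = -1554$ ($G = \left(-14\right) 111 = -1554$)
$\frac{36528}{G} + \frac{O{\left(j{\left(-6 \right)} \right)}}{29670} = \frac{36528}{-1554} + \frac{10}{29670} = 36528 \left(- \frac{1}{1554}\right) + 10 \cdot \frac{1}{29670} = - \frac{6088}{259} + \frac{1}{2967} = - \frac{18062837}{768453}$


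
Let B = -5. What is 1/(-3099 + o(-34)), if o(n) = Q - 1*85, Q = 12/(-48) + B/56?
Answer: -56/178323 ≈ -0.00031404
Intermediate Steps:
Q = -19/56 (Q = 12/(-48) - 5/56 = 12*(-1/48) - 5*1/56 = -¼ - 5/56 = -19/56 ≈ -0.33929)
o(n) = -4779/56 (o(n) = -19/56 - 1*85 = -19/56 - 85 = -4779/56)
1/(-3099 + o(-34)) = 1/(-3099 - 4779/56) = 1/(-178323/56) = -56/178323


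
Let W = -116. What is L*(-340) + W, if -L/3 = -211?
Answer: -215336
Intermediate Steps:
L = 633 (L = -3*(-211) = 633)
L*(-340) + W = 633*(-340) - 116 = -215220 - 116 = -215336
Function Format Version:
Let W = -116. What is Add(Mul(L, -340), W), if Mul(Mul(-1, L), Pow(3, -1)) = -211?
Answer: -215336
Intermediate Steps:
L = 633 (L = Mul(-3, -211) = 633)
Add(Mul(L, -340), W) = Add(Mul(633, -340), -116) = Add(-215220, -116) = -215336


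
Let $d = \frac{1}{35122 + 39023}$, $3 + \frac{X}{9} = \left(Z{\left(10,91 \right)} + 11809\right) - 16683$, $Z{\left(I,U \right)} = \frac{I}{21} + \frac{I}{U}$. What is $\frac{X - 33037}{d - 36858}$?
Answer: $\frac{519026121750}{248688113219} \approx 2.0871$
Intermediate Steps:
$Z{\left(I,U \right)} = \frac{I}{21} + \frac{I}{U}$ ($Z{\left(I,U \right)} = I \frac{1}{21} + \frac{I}{U} = \frac{I}{21} + \frac{I}{U}$)
$X = - \frac{3993783}{91}$ ($X = -27 + 9 \left(\left(\left(\frac{1}{21} \cdot 10 + \frac{10}{91}\right) + 11809\right) - 16683\right) = -27 + 9 \left(\left(\left(\frac{10}{21} + 10 \cdot \frac{1}{91}\right) + 11809\right) - 16683\right) = -27 + 9 \left(\left(\left(\frac{10}{21} + \frac{10}{91}\right) + 11809\right) - 16683\right) = -27 + 9 \left(\left(\frac{160}{273} + 11809\right) - 16683\right) = -27 + 9 \left(\frac{3224017}{273} - 16683\right) = -27 + 9 \left(- \frac{1330442}{273}\right) = -27 - \frac{3991326}{91} = - \frac{3993783}{91} \approx -43888.0$)
$d = \frac{1}{74145} \approx 1.3487 \cdot 10^{-5}$
$\frac{X - 33037}{d - 36858} = \frac{- \frac{3993783}{91} - 33037}{\frac{1}{74145} - 36858} = - \frac{7000150}{91 \left(- \frac{2732836409}{74145}\right)} = \left(- \frac{7000150}{91}\right) \left(- \frac{74145}{2732836409}\right) = \frac{519026121750}{248688113219}$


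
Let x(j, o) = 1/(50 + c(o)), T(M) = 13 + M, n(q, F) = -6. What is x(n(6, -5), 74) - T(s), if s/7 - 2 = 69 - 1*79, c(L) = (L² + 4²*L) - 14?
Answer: 287929/6696 ≈ 43.000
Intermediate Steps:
c(L) = -14 + L² + 16*L (c(L) = (L² + 16*L) - 14 = -14 + L² + 16*L)
s = -56 (s = 14 + 7*(69 - 1*79) = 14 + 7*(69 - 79) = 14 + 7*(-10) = 14 - 70 = -56)
x(j, o) = 1/(36 + o² + 16*o) (x(j, o) = 1/(50 + (-14 + o² + 16*o)) = 1/(36 + o² + 16*o))
x(n(6, -5), 74) - T(s) = 1/(36 + 74² + 16*74) - (13 - 56) = 1/(36 + 5476 + 1184) - 1*(-43) = 1/6696 + 43 = 287929/6696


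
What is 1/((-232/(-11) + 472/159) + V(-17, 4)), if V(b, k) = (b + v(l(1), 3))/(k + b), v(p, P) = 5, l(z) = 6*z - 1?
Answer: 22737/568028 ≈ 0.040028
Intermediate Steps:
l(z) = -1 + 6*z
V(b, k) = (5 + b)/(b + k) (V(b, k) = (b + 5)/(k + b) = (5 + b)/(b + k))
1/((-232/(-11) + 472/159) + V(-17, 4)) = 1/((-232/(-11) + 472/159) + (5 - 17)/(-17 + 4)) = 1/((-232*(-1/11) + 472*(1/159)) - 12/(-13)) = 1/((232/11 + 472/159) - 1/13*(-12)) = 1/(42080/1749 + 12/13) = 1/(568028/22737) = 22737/568028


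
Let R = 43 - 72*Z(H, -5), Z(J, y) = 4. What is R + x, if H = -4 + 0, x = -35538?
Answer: -35783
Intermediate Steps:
H = -4
R = -245 (R = 43 - 72*4 = 43 - 288 = -245)
R + x = -245 - 35538 = -35783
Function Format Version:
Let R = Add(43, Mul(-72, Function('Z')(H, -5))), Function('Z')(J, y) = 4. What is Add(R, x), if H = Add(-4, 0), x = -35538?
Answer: -35783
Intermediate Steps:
H = -4
R = -245 (R = Add(43, Mul(-72, 4)) = Add(43, -288) = -245)
Add(R, x) = Add(-245, -35538) = -35783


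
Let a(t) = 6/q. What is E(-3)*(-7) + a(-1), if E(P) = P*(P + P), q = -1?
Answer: -132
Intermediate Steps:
E(P) = 2*P**2 (E(P) = P*(2*P) = 2*P**2)
a(t) = -6 (a(t) = 6/(-1) = 6*(-1) = -6)
E(-3)*(-7) + a(-1) = (2*(-3)**2)*(-7) - 6 = (2*9)*(-7) - 6 = 18*(-7) - 6 = -126 - 6 = -132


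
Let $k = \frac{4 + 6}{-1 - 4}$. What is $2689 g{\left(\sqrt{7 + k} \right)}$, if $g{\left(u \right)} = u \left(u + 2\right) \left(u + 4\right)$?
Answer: $80670 + 34957 \sqrt{5} \approx 1.5884 \cdot 10^{5}$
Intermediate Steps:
$k = -2$ ($k = \frac{10}{-5} = 10 \left(- \frac{1}{5}\right) = -2$)
$g{\left(u \right)} = u \left(2 + u\right) \left(4 + u\right)$
$2689 g{\left(\sqrt{7 + k} \right)} = 2689 \sqrt{7 - 2} \left(8 + \left(\sqrt{7 - 2}\right)^{2} + 6 \sqrt{7 - 2}\right) = 2689 \sqrt{5} \left(8 + \left(\sqrt{5}\right)^{2} + 6 \sqrt{5}\right) = 2689 \sqrt{5} \left(8 + 5 + 6 \sqrt{5}\right) = 2689 \sqrt{5} \left(13 + 6 \sqrt{5}\right)$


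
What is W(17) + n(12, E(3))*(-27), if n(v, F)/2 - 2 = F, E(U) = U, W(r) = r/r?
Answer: -269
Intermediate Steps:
W(r) = 1
n(v, F) = 4 + 2*F
W(17) + n(12, E(3))*(-27) = 1 + (4 + 2*3)*(-27) = 1 + (4 + 6)*(-27) = 1 + 10*(-27) = 1 - 270 = -269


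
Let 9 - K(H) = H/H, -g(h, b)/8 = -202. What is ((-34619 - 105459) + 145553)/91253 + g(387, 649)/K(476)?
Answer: 18438581/91253 ≈ 202.06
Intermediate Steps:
g(h, b) = 1616 (g(h, b) = -8*(-202) = 1616)
K(H) = 8 (K(H) = 9 - H/H = 9 - 1*1 = 9 - 1 = 8)
((-34619 - 105459) + 145553)/91253 + g(387, 649)/K(476) = ((-34619 - 105459) + 145553)/91253 + 1616/8 = (-140078 + 145553)*(1/91253) + 1616*(⅛) = 5475*(1/91253) + 202 = 5475/91253 + 202 = 18438581/91253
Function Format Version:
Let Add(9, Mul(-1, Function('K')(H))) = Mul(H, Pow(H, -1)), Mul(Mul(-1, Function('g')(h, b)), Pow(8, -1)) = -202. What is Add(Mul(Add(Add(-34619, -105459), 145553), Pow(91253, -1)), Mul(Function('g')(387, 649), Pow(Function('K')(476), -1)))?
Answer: Rational(18438581, 91253) ≈ 202.06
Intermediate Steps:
Function('g')(h, b) = 1616 (Function('g')(h, b) = Mul(-8, -202) = 1616)
Function('K')(H) = 8 (Function('K')(H) = Add(9, Mul(-1, Mul(H, Pow(H, -1)))) = Add(9, Mul(-1, 1)) = Add(9, -1) = 8)
Add(Mul(Add(Add(-34619, -105459), 145553), Pow(91253, -1)), Mul(Function('g')(387, 649), Pow(Function('K')(476), -1))) = Add(Mul(Add(Add(-34619, -105459), 145553), Pow(91253, -1)), Mul(1616, Pow(8, -1))) = Add(Mul(Add(-140078, 145553), Rational(1, 91253)), Mul(1616, Rational(1, 8))) = Add(Mul(5475, Rational(1, 91253)), 202) = Add(Rational(5475, 91253), 202) = Rational(18438581, 91253)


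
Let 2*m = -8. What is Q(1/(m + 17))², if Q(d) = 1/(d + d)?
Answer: 169/4 ≈ 42.250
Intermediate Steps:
m = -4 (m = (½)*(-8) = -4)
Q(d) = 1/(2*d)
Q(1/(m + 17))² = (1/(2*(1/(-4 + 17))))² = (1/(2*(1/13)))² = ((½)*13)² = (13/2)² = 169/4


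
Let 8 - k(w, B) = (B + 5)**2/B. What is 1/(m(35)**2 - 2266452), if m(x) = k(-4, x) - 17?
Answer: -49/110909459 ≈ -4.4180e-7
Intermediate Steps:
k(w, B) = 8 - (5 + B)**2/B (k(w, B) = 8 - (B + 5)**2/B = 8 - (5 + B)**2/B)
m(x) = -9 - (5 + x)**2/x (m(x) = (8 - (5 + x)**2/x) - 17 = -9 - (5 + x)**2/x)
1/(m(35)**2 - 2266452) = 1/((-9 - 1*(5 + 35)**2/35)**2 - 2266452) = 1/((-9 - 1*1/35*40**2)**2 - 2266452) = 1/((-9 - 1*1/35*1600)**2 - 2266452) = 1/((-9 - 320/7)**2 - 2266452) = 1/((-383/7)**2 - 2266452) = 1/(146689/49 - 2266452) = 1/(-110909459/49) = -49/110909459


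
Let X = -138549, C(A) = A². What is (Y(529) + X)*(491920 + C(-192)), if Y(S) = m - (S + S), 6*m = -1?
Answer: -221466108056/3 ≈ -7.3822e+10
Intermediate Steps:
m = -⅙ (m = (⅙)*(-1) = -⅙ ≈ -0.16667)
Y(S) = -⅙ - 2*S (Y(S) = -⅙ - (S + S) = -⅙ - 2*S)
(Y(529) + X)*(491920 + C(-192)) = ((-⅙ - 2*529) - 138549)*(491920 + (-192)²) = ((-⅙ - 1058) - 138549)*(491920 + 36864) = (-6349/6 - 138549)*528784 = -837643/6*528784 = -221466108056/3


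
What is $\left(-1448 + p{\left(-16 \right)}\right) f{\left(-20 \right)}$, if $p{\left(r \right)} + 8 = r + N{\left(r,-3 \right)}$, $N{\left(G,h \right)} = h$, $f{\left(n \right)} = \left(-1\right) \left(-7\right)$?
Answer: $-10325$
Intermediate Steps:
$f{\left(n \right)} = 7$
$p{\left(r \right)} = -11 + r$ ($p{\left(r \right)} = -8 + \left(r - 3\right) = -8 + \left(-3 + r\right) = -11 + r$)
$\left(-1448 + p{\left(-16 \right)}\right) f{\left(-20 \right)} = \left(-1448 - 27\right) 7 = \left(-1475\right) 7 = -10325$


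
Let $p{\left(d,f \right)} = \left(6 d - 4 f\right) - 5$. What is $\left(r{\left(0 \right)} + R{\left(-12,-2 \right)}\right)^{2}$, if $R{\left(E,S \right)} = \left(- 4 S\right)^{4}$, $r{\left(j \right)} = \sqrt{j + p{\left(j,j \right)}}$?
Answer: $\left(4096 + i \sqrt{5}\right)^{2} \approx 1.6777 \cdot 10^{7} + 1.832 \cdot 10^{4} i$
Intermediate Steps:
$p{\left(d,f \right)} = -5 - 4 f + 6 d$ ($p{\left(d,f \right)} = \left(- 4 f + 6 d\right) - 5 = -5 - 4 f + 6 d$)
$r{\left(j \right)} = \sqrt{-5 + 3 j}$ ($r{\left(j \right)} = \sqrt{j - \left(5 - 2 j\right)} = \sqrt{j + \left(-5 + 2 j\right)} = \sqrt{-5 + 3 j}$)
$R{\left(E,S \right)} = 256 S^{4}$
$\left(r{\left(0 \right)} + R{\left(-12,-2 \right)}\right)^{2} = \left(\sqrt{-5 + 3 \cdot 0} + 256 \left(-2\right)^{4}\right)^{2} = \left(\sqrt{-5 + 0} + 256 \cdot 16\right)^{2} = \left(\sqrt{-5} + 4096\right)^{2} = \left(i \sqrt{5} + 4096\right)^{2} = \left(4096 + i \sqrt{5}\right)^{2}$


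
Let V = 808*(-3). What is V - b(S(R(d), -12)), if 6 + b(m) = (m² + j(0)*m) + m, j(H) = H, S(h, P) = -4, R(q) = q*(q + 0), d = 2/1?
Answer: -2430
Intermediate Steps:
d = 2 (d = 2*1 = 2)
R(q) = q² (R(q) = q*q = q²)
V = -2424
b(m) = -6 + m + m² (b(m) = -6 + ((m² + 0*m) + m) = -6 + ((m² + 0) + m) = -6 + (m² + m) = -6 + (m + m²) = -6 + m + m²)
V - b(S(R(d), -12)) = -2424 - (-6 - 4 + (-4)²) = -2424 - (-6 - 4 + 16) = -2424 - 1*6 = -2424 - 6 = -2430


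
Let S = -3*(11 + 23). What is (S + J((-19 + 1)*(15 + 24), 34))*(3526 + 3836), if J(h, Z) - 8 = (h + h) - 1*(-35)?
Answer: -10770606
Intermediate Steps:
S = -102 (S = -3*34 = -102)
J(h, Z) = 43 + 2*h (J(h, Z) = 8 + ((h + h) - 1*(-35)) = 8 + (2*h + 35) = 8 + (35 + 2*h) = 43 + 2*h)
(S + J((-19 + 1)*(15 + 24), 34))*(3526 + 3836) = (-102 + (43 + 2*((-19 + 1)*(15 + 24))))*(3526 + 3836) = (-102 + (43 + 2*(-18*39)))*7362 = (-102 + (43 + 2*(-702)))*7362 = (-102 + (43 - 1404))*7362 = (-102 - 1361)*7362 = -1463*7362 = -10770606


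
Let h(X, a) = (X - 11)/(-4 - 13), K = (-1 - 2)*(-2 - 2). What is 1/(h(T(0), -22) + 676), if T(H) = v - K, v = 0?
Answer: 17/11515 ≈ 0.0014763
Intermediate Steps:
K = 12 (K = -3*(-4) = 12)
T(H) = -12 (T(H) = 0 - 1*12 = 0 - 12 = -12)
h(X, a) = 11/17 - X/17 (h(X, a) = (-11 + X)/(-17) = (-11 + X)*(-1/17) = 11/17 - X/17)
1/(h(T(0), -22) + 676) = 1/((11/17 - 1/17*(-12)) + 676) = 1/((11/17 + 12/17) + 676) = 1/(23/17 + 676) = 1/(11515/17) = 17/11515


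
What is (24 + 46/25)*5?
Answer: 646/5 ≈ 129.20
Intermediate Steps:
(24 + 46/25)*5 = (646/25)*5 = 646/5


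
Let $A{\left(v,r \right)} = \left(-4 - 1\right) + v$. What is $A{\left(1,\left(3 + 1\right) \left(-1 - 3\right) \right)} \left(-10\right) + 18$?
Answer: $58$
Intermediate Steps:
$A{\left(v,r \right)} = -5 + v$
$A{\left(1,\left(3 + 1\right) \left(-1 - 3\right) \right)} \left(-10\right) + 18 = \left(-5 + 1\right) \left(-10\right) + 18 = \left(-4\right) \left(-10\right) + 18 = 40 + 18 = 58$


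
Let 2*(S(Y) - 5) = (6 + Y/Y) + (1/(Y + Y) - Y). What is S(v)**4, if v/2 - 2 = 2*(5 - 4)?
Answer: 442050625/1048576 ≈ 421.57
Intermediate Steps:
v = 8 (v = 4 + 2*(2*(5 - 4)) = 4 + 2*(2*1) = 4 + 2*2 = 4 + 4 = 8)
S(Y) = 17/2 - Y/2 + 1/(4*Y) (S(Y) = 5 + ((6 + Y/Y) + (1/(Y + Y) - Y))/2 = 5 + ((6 + 1) + (1/(2*Y) - Y))/2 = 5 + (7 + (1/(2*Y) - Y))/2 = 5 + (7 + 1/(2*Y) - Y)/2 = 5 + (7/2 - Y/2 + 1/(4*Y)) = 17/2 - Y/2 + 1/(4*Y))
S(v)**4 = ((1/4)*(1 - 2*8*(-17 + 8))/8)**4 = ((1/4)*(1/8)*(1 - 2*8*(-9)))**4 = ((1/4)*(1/8)*(1 + 144))**4 = ((1/4)*(1/8)*145)**4 = (145/32)**4 = 442050625/1048576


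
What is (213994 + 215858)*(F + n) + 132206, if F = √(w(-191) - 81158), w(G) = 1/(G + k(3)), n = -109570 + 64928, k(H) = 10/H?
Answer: -19189320778 + 429852*I*√25724571791/563 ≈ -1.9189e+10 + 1.2246e+8*I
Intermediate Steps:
n = -44642
w(G) = 1/(10/3 + G) (w(G) = 1/(G + 10/3) = 1/(10/3 + G))
F = I*√25724571791/563 (F = √(3/(10 + 3*(-191)) - 81158) = √(3/(10 - 573) - 81158) = √(3/(-563) - 81158) = √(3*(-1/563) - 81158) = √(-3/563 - 81158) = √(-45691957/563) = I*√25724571791/563 ≈ 284.88*I)
(213994 + 215858)*(F + n) + 132206 = (213994 + 215858)*(I*√25724571791/563 - 44642) + 132206 = 429852*(-44642 + I*√25724571791/563) + 132206 = (-19189452984 + 429852*I*√25724571791/563) + 132206 = -19189320778 + 429852*I*√25724571791/563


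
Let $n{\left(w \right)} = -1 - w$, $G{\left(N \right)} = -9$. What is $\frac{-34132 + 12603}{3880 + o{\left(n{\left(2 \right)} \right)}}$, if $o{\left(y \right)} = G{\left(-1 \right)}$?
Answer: $- \frac{21529}{3871} \approx -5.5616$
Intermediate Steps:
$o{\left(y \right)} = -9$
$\frac{-34132 + 12603}{3880 + o{\left(n{\left(2 \right)} \right)}} = \frac{-34132 + 12603}{3880 - 9} = - \frac{21529}{3871}$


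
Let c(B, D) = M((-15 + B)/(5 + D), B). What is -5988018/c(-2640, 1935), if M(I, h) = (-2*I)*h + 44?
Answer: 290418873/348326 ≈ 833.76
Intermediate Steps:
M(I, h) = 44 - 2*I*h (M(I, h) = -2*I*h + 44 = 44 - 2*I*h)
c(B, D) = 44 - 2*B*(-15 + B)/(5 + D) (c(B, D) = 44 - 2*(-15 + B)/(5 + D)*B = 44 - 2*B*(-15 + B)/(5 + D))
-5988018/c(-2640, 1935) = -5988018*(5 + 1935)/(2*(110 + 22*1935 - 1*(-2640)*(-15 - 2640))) = -5988018*970/(110 + 42570 - 1*(-2640)*(-2655)) = -5988018*970/(110 + 42570 - 7009200) = -5988018/(2*(1/1940)*(-6966520)) = -5988018/(-696652/97) = -5988018*(-97/696652) = 290418873/348326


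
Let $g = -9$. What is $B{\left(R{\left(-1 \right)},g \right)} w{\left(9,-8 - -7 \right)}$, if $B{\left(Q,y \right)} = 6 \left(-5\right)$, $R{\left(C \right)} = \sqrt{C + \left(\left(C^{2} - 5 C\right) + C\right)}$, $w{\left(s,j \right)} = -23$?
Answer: $690$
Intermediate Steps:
$R{\left(C \right)} = \sqrt{C^{2} - 3 C}$ ($R{\left(C \right)} = \sqrt{C + \left(C^{2} - 4 C\right)} = \sqrt{C^{2} - 3 C}$)
$B{\left(Q,y \right)} = -30$
$B{\left(R{\left(-1 \right)},g \right)} w{\left(9,-8 - -7 \right)} = \left(-30\right) \left(-23\right) = 690$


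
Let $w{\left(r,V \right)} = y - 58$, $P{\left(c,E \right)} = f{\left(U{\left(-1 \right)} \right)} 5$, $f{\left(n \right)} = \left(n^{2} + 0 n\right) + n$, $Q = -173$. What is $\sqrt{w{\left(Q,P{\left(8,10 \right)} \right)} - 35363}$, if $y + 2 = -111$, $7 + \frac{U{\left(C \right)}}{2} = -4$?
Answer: $i \sqrt{35534} \approx 188.5 i$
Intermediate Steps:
$U{\left(C \right)} = -22$ ($U{\left(C \right)} = -14 + 2 \left(-4\right) = -14 - 8 = -22$)
$f{\left(n \right)} = n + n^{2}$ ($f{\left(n \right)} = \left(n^{2} + 0\right) + n = n^{2} + n = n + n^{2}$)
$y = -113$ ($y = -2 - 111 = -113$)
$P{\left(c,E \right)} = 2310$ ($P{\left(c,E \right)} = - 22 \left(1 - 22\right) 5 = \left(-22\right) \left(-21\right) 5 = 462 \cdot 5 = 2310$)
$w{\left(r,V \right)} = -171$ ($w{\left(r,V \right)} = -113 - 58 = -171$)
$\sqrt{w{\left(Q,P{\left(8,10 \right)} \right)} - 35363} = \sqrt{-171 - 35363} = \sqrt{-35534} = i \sqrt{35534}$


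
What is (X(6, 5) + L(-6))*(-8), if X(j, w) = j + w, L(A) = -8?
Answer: -24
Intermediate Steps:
(X(6, 5) + L(-6))*(-8) = ((6 + 5) - 8)*(-8) = (11 - 8)*(-8) = 3*(-8) = -24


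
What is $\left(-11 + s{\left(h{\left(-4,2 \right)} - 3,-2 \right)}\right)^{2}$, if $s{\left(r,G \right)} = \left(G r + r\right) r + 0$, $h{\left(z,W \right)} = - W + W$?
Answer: $400$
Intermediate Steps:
$h{\left(z,W \right)} = 0$
$s{\left(r,G \right)} = r \left(r + G r\right)$ ($s{\left(r,G \right)} = \left(r + G r\right) r + 0 = r \left(r + G r\right) + 0 = r \left(r + G r\right)$)
$\left(-11 + s{\left(h{\left(-4,2 \right)} - 3,-2 \right)}\right)^{2} = \left(-11 + \left(0 - 3\right)^{2} \left(1 - 2\right)\right)^{2} = \left(-11 + \left(0 - 3\right)^{2} \left(-1\right)\right)^{2} = \left(-11 + \left(-3\right)^{2} \left(-1\right)\right)^{2} = \left(-11 + 9 \left(-1\right)\right)^{2} = \left(-11 - 9\right)^{2} = \left(-20\right)^{2} = 400$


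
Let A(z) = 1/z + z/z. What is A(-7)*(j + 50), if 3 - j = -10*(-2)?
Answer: 198/7 ≈ 28.286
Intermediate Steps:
j = -17 (j = 3 - (-10)*(-2) = 3 - 1*20 = 3 - 20 = -17)
A(z) = 1 + 1/z (A(z) = 1/z + 1 = 1 + 1/z)
A(-7)*(j + 50) = ((1 - 7)/(-7))*(-17 + 50) = -1/7*(-6)*33 = (6/7)*33 = 198/7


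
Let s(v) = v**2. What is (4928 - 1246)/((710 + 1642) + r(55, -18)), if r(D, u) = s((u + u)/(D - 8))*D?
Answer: 4066769/2633424 ≈ 1.5443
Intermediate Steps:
r(D, u) = 4*D*u**2/(-8 + D)**2 (r(D, u) = ((u + u)/(D - 8))**2*D = ((2*u)/(-8 + D))**2*D = (2*u/(-8 + D))**2*D = (4*u**2/(-8 + D)**2)*D = 4*D*u**2/(-8 + D)**2)
(4928 - 1246)/((710 + 1642) + r(55, -18)) = (4928 - 1246)/((710 + 1642) + 4*55*(-18)**2/(-8 + 55)**2) = 3682/(2352 + 4*55*324/47**2) = 3682/(2352 + 4*55*324*(1/2209)) = 3682/(2352 + 71280/2209) = 3682/(5266848/2209) = 3682*(2209/5266848) = 4066769/2633424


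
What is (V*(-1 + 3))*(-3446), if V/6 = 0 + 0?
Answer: 0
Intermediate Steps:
V = 0 (V = 6*(0 + 0) = 6*0 = 0)
(V*(-1 + 3))*(-3446) = (0*(-1 + 3))*(-3446) = (0*2)*(-3446) = 0*(-3446) = 0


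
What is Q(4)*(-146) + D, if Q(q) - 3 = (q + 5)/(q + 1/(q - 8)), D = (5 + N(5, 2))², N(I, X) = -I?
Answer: -3942/5 ≈ -788.40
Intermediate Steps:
D = 0 (D = (5 - 1*5)² = (5 - 5)² = 0² = 0)
Q(q) = 3 + (5 + q)/(q + 1/(-8 + q)) (Q(q) = 3 + (q + 5)/(q + 1/(q - 8)) = 3 + (5 + q)/(q + 1/(-8 + q)))
Q(4)*(-146) + D = ((-37 - 27*4 + 4*4²)/(1 + 4² - 8*4))*(-146) + 0 = ((-37 - 108 + 4*16)/(1 + 16 - 32))*(-146) + 0 = ((-37 - 108 + 64)/(-15))*(-146) + 0 = -1/15*(-81)*(-146) + 0 = (27/5)*(-146) + 0 = -3942/5 + 0 = -3942/5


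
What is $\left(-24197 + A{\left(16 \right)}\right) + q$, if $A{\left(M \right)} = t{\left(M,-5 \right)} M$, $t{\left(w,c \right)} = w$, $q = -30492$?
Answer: $-54433$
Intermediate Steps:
$A{\left(M \right)} = M^{2}$ ($A{\left(M \right)} = M M = M^{2}$)
$\left(-24197 + A{\left(16 \right)}\right) + q = \left(-24197 + 16^{2}\right) - 30492 = \left(-24197 + 256\right) - 30492 = -23941 - 30492 = -54433$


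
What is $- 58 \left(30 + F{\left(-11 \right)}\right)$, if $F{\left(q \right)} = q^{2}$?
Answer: $-8758$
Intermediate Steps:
$- 58 \left(30 + F{\left(-11 \right)}\right) = - 58 \left(30 + \left(-11\right)^{2}\right) = - 58 \left(30 + 121\right) = \left(-58\right) 151 = -8758$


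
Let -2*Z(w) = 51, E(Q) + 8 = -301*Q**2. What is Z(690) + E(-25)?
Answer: -376317/2 ≈ -1.8816e+5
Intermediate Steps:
E(Q) = -8 - 301*Q**2
Z(w) = -51/2 (Z(w) = -1/2*51 = -51/2)
Z(690) + E(-25) = -51/2 + (-8 - 301*(-25)**2) = -51/2 + (-8 - 301*625) = -51/2 + (-8 - 188125) = -51/2 - 188133 = -376317/2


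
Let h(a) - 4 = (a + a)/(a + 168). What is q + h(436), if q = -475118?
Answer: -71741996/151 ≈ -4.7511e+5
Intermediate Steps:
h(a) = 4 + 2*a/(168 + a) (h(a) = 4 + (a + a)/(a + 168) = 4 + (2*a)/(168 + a) = 4 + 2*a/(168 + a))
q + h(436) = -475118 + 6*(112 + 436)/(168 + 436) = -475118 + 6*548/604 = -475118 + 6*(1/604)*548 = -475118 + 822/151 = -71741996/151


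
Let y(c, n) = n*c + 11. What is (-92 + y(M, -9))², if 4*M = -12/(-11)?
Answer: 842724/121 ≈ 6964.7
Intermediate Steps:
M = 3/11 (M = (-12/(-11))/4 = (-12*(-1/11))/4 = (¼)*(12/11) = 3/11 ≈ 0.27273)
y(c, n) = 11 + c*n (y(c, n) = c*n + 11 = 11 + c*n)
(-92 + y(M, -9))² = (-92 + (11 + (3/11)*(-9)))² = (-92 + (11 - 27/11))² = (-92 + 94/11)² = (-918/11)² = 842724/121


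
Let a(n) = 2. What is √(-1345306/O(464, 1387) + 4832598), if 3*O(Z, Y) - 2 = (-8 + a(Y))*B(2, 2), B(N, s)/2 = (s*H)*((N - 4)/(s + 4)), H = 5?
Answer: √232088731/7 ≈ 2176.4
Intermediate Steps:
B(N, s) = 10*s*(-4 + N)/(4 + s) (B(N, s) = 2*((s*5)*((N - 4)/(s + 4))) = 2*((5*s)*((-4 + N)/(4 + s))) = 2*(5*s*(-4 + N)/(4 + s)) = 10*s*(-4 + N)/(4 + s))
O(Z, Y) = 14 (O(Z, Y) = ⅔ + ((-8 + 2)*(10*2*(-4 + 2)/(4 + 2)))/3 = ⅔ + (-60*2*(-2)/6)/3 = ⅔ + (-6*(-20/3))/3 = ⅔ + (⅓)*40 = ⅔ + 40/3 = 14)
√(-1345306/O(464, 1387) + 4832598) = √(-1345306/14 + 4832598) = √(-1345306*1/14 + 4832598) = √(-672653/7 + 4832598) = √(33155533/7) = √232088731/7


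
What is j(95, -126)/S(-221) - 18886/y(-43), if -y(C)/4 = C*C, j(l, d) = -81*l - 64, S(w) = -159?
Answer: 30194219/587982 ≈ 51.352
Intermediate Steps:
j(l, d) = -64 - 81*l
y(C) = -4*C² (y(C) = -4*C*C = -4*C²)
j(95, -126)/S(-221) - 18886/y(-43) = (-64 - 81*95)/(-159) - 18886/((-4*(-43)²)) = (-64 - 7695)*(-1/159) - 18886/((-4*1849)) = -7759*(-1/159) - 18886/(-7396) = 7759/159 - 18886*(-1/7396) = 7759/159 + 9443/3698 = 30194219/587982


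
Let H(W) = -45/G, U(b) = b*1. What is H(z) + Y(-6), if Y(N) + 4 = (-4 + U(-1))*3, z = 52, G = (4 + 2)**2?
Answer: -81/4 ≈ -20.250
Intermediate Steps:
U(b) = b
G = 36 (G = 6**2 = 36)
Y(N) = -19 (Y(N) = -4 + (-4 - 1)*3 = -4 - 5*3 = -4 - 15 = -19)
H(W) = -5/4 (H(W) = -45/36 = -45*1/36 = -5/4)
H(z) + Y(-6) = -5/4 - 19 = -81/4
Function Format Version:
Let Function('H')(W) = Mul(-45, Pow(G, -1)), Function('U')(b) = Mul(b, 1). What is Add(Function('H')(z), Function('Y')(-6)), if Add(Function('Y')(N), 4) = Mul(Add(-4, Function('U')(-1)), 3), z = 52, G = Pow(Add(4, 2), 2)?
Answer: Rational(-81, 4) ≈ -20.250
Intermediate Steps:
Function('U')(b) = b
G = 36 (G = Pow(6, 2) = 36)
Function('Y')(N) = -19 (Function('Y')(N) = Add(-4, Mul(Add(-4, -1), 3)) = Add(-4, Mul(-5, 3)) = Add(-4, -15) = -19)
Function('H')(W) = Rational(-5, 4) (Function('H')(W) = Mul(-45, Pow(36, -1)) = Mul(-45, Rational(1, 36)) = Rational(-5, 4))
Add(Function('H')(z), Function('Y')(-6)) = Add(Rational(-5, 4), -19) = Rational(-81, 4)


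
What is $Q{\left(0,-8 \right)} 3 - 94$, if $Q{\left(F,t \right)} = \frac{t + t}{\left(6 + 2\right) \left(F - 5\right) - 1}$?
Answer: $- \frac{3806}{41} \approx -92.829$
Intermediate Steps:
$Q{\left(F,t \right)} = \frac{2 t}{-41 + 8 F}$ ($Q{\left(F,t \right)} = \frac{2 t}{8 \left(-5 + F\right) - 1} = \frac{2 t}{\left(-40 + 8 F\right) - 1} = \frac{2 t}{-41 + 8 F}$)
$Q{\left(0,-8 \right)} 3 - 94 = 2 \left(-8\right) \frac{1}{-41 + 8 \cdot 0} \cdot 3 - 94 = 2 \left(-8\right) \frac{1}{-41 + 0} \cdot 3 - 94 = 2 \left(-8\right) \frac{1}{-41} \cdot 3 - 94 = 2 \left(-8\right) \left(- \frac{1}{41}\right) 3 - 94 = \frac{16}{41} \cdot 3 - 94 = \frac{48}{41} - 94 = - \frac{3806}{41}$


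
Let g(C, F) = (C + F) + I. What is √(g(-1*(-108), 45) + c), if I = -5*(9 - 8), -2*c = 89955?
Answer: I*√179318/2 ≈ 211.73*I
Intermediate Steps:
c = -89955/2 (c = -½*89955 = -89955/2 ≈ -44978.)
I = -5 (I = -5*1 = -5)
g(C, F) = -5 + C + F (g(C, F) = (C + F) - 5 = -5 + C + F)
√(g(-1*(-108), 45) + c) = √((-5 - 1*(-108) + 45) - 89955/2) = √((-5 + 108 + 45) - 89955/2) = √(148 - 89955/2) = √(-89659/2) = I*√179318/2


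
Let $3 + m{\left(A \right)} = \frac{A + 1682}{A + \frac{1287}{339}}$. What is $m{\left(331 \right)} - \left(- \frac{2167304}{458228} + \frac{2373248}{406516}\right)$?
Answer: $\frac{838770338824109}{440451998770696} \approx 1.9043$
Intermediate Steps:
$m{\left(A \right)} = -3 + \frac{1682 + A}{\frac{429}{113} + A}$ ($m{\left(A \right)} = -3 + \frac{A + 1682}{A + \frac{1287}{339}} = -3 + \frac{1682 + A}{A + 1287 \cdot \frac{1}{339}} = -3 + \frac{1682 + A}{A + \frac{429}{113}} = -3 + \frac{1682 + A}{\frac{429}{113} + A}$)
$m{\left(331 \right)} - \left(- \frac{2167304}{458228} + \frac{2373248}{406516}\right) = \frac{188779 - 74806}{429 + 113 \cdot 331} - \left(- \frac{2167304}{458228} + \frac{2373248}{406516}\right) = \frac{188779 - 74806}{429 + 37403} - \left(\left(-2167304\right) \frac{1}{458228} + 2373248 \cdot \frac{1}{406516}\right) = \frac{1}{37832} \cdot 113973 - \left(- \frac{541826}{114557} + \frac{593312}{101629}\right) = \frac{1}{37832} \cdot 113973 - \frac{12902808230}{11642313353} = \frac{113973}{37832} - \frac{12902808230}{11642313353} = \frac{838770338824109}{440451998770696}$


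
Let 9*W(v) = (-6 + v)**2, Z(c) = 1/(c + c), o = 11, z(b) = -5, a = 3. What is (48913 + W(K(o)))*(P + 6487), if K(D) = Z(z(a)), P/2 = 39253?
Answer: 1247284202351/300 ≈ 4.1576e+9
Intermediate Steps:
P = 78506 (P = 2*39253 = 78506)
Z(c) = 1/(2*c)
K(D) = -1/10 (K(D) = (1/2)/(-5) = (1/2)*(-1/5) = -1/10)
W(v) = (-6 + v)**2/9
(48913 + W(K(o)))*(P + 6487) = (48913 + (-6 - 1/10)**2/9)*(78506 + 6487) = (48913 + (-61/10)**2/9)*84993 = (48913 + (1/9)*(3721/100))*84993 = (48913 + 3721/900)*84993 = (44025421/900)*84993 = 1247284202351/300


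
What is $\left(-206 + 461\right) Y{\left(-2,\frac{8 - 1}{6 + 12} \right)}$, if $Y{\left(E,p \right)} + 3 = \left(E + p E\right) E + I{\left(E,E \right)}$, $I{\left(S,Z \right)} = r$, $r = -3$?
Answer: $- \frac{340}{3} \approx -113.33$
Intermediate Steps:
$I{\left(S,Z \right)} = -3$
$Y{\left(E,p \right)} = -6 + E \left(E + E p\right)$ ($Y{\left(E,p \right)} = -3 + \left(\left(E + p E\right) E - 3\right) = -3 + \left(\left(E + E p\right) E - 3\right) = -3 + \left(E \left(E + E p\right) - 3\right) = -3 + \left(-3 + E \left(E + E p\right)\right) = -6 + E \left(E + E p\right)$)
$\left(-206 + 461\right) Y{\left(-2,\frac{8 - 1}{6 + 12} \right)} = \left(-206 + 461\right) \left(-6 + \left(-2\right)^{2} + \frac{8 - 1}{6 + 12} \left(-2\right)^{2}\right) = 255 \left(-6 + 4 + \frac{7}{18} \cdot 4\right) = 255 \left(-6 + 4 + \frac{14}{9}\right) = 255 \left(- \frac{4}{9}\right) = - \frac{340}{3}$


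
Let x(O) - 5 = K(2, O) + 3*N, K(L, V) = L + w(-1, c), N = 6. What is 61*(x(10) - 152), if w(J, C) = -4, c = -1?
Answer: -7991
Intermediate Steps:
K(L, V) = -4 + L (K(L, V) = L - 4 = -4 + L)
x(O) = 21 (x(O) = 5 + ((-4 + 2) + 3*6) = 5 + (-2 + 18) = 5 + 16 = 21)
61*(x(10) - 152) = 61*(21 - 152) = 61*(-131) = -7991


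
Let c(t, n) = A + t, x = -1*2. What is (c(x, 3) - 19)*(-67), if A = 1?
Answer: 1340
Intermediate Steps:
x = -2
c(t, n) = 1 + t
(c(x, 3) - 19)*(-67) = ((1 - 2) - 19)*(-67) = (-1 - 19)*(-67) = -20*(-67) = 1340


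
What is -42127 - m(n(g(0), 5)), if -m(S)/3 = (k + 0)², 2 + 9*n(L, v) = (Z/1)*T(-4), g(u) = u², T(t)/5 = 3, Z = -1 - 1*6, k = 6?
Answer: -42019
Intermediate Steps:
Z = -7 (Z = -1 - 6 = -7)
T(t) = 15 (T(t) = 5*3 = 15)
n(L, v) = -107/9 (n(L, v) = -2/9 + (-7/1*15)/9 = -2/9 + (-7*1*15)/9 = -2/9 + (-7*15)/9 = -2/9 + (⅑)*(-105) = -2/9 - 35/3 = -107/9)
m(S) = -108 (m(S) = -3*(6 + 0)² = -3*6² = -3*36 = -108)
-42127 - m(n(g(0), 5)) = -42127 - 1*(-108) = -42127 + 108 = -42019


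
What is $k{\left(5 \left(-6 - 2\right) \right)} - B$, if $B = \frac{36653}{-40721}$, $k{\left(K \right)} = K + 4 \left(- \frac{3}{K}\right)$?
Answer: $- \frac{15799707}{407210} \approx -38.8$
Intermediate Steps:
$k{\left(K \right)} = K - \frac{12}{K}$
$B = - \frac{36653}{40721}$ ($B = 36653 \left(- \frac{1}{40721}\right) = - \frac{36653}{40721} \approx -0.9001$)
$k{\left(5 \left(-6 - 2\right) \right)} - B = \left(5 \left(-6 - 2\right) - \frac{12}{5 \left(-6 - 2\right)}\right) - - \frac{36653}{40721} = \left(5 \left(-8\right) - \frac{12}{5 \left(-8\right)}\right) + \frac{36653}{40721} = \left(-40 - \frac{12}{-40}\right) + \frac{36653}{40721} = \left(-40 - - \frac{3}{10}\right) + \frac{36653}{40721} = \left(-40 + \frac{3}{10}\right) + \frac{36653}{40721} = - \frac{397}{10} + \frac{36653}{40721} = - \frac{15799707}{407210}$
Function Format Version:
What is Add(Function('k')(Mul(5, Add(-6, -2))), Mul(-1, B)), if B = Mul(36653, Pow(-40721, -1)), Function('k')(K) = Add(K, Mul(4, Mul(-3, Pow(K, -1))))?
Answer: Rational(-15799707, 407210) ≈ -38.800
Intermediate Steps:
Function('k')(K) = Add(K, Mul(-12, Pow(K, -1)))
B = Rational(-36653, 40721) (B = Mul(36653, Rational(-1, 40721)) = Rational(-36653, 40721) ≈ -0.90010)
Add(Function('k')(Mul(5, Add(-6, -2))), Mul(-1, B)) = Add(Add(Mul(5, Add(-6, -2)), Mul(-12, Pow(Mul(5, Add(-6, -2)), -1))), Mul(-1, Rational(-36653, 40721))) = Add(Add(Mul(5, -8), Mul(-12, Pow(Mul(5, -8), -1))), Rational(36653, 40721)) = Add(Add(-40, Mul(-12, Pow(-40, -1))), Rational(36653, 40721)) = Add(Add(-40, Mul(-12, Rational(-1, 40))), Rational(36653, 40721)) = Add(Add(-40, Rational(3, 10)), Rational(36653, 40721)) = Add(Rational(-397, 10), Rational(36653, 40721)) = Rational(-15799707, 407210)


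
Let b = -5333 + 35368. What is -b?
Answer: -30035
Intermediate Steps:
b = 30035
-b = -1*30035 = -30035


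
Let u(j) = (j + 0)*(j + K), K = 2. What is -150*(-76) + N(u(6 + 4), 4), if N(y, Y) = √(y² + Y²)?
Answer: 11400 + 4*√901 ≈ 11520.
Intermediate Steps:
u(j) = j*(2 + j) (u(j) = (j + 0)*(j + 2) = j*(2 + j))
N(y, Y) = √(Y² + y²)
-150*(-76) + N(u(6 + 4), 4) = -150*(-76) + √(4² + ((6 + 4)*(2 + (6 + 4)))²) = 11400 + √(16 + (10*(2 + 10))²) = 11400 + √(16 + (10*12)²) = 11400 + √(16 + 120²) = 11400 + √(16 + 14400) = 11400 + √14416 = 11400 + 4*√901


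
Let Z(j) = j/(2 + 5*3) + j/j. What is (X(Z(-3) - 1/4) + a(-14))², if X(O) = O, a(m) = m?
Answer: 833569/4624 ≈ 180.27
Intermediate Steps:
Z(j) = 1 + j/17 (Z(j) = j/(2 + 15) + 1 = j/17 + 1 = 1 + j/17)
(X(Z(-3) - 1/4) + a(-14))² = (((1 + (1/17)*(-3)) - 1/4) - 14)² = (((1 - 3/17) - 1*¼) - 14)² = ((14/17 - ¼) - 14)² = (39/68 - 14)² = (-913/68)² = 833569/4624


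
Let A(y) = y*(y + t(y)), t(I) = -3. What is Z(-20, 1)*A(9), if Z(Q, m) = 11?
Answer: 594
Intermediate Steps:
A(y) = y*(-3 + y) (A(y) = y*(y - 3) = y*(-3 + y))
Z(-20, 1)*A(9) = 11*(9*(-3 + 9)) = 11*(9*6) = 11*54 = 594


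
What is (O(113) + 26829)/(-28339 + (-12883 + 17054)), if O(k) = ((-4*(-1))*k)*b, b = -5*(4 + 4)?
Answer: -8749/24168 ≈ -0.36201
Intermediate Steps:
b = -40 (b = -5*8 = -40)
O(k) = -160*k (O(k) = ((-4*(-1))*k)*(-40) = (4*k)*(-40) = -160*k)
(O(113) + 26829)/(-28339 + (-12883 + 17054)) = (-160*113 + 26829)/(-28339 + (-12883 + 17054)) = (-18080 + 26829)/(-28339 + 4171) = 8749/(-24168) = 8749*(-1/24168) = -8749/24168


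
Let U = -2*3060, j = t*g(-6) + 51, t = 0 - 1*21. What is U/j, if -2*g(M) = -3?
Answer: -4080/13 ≈ -313.85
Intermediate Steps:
t = -21 (t = 0 - 21 = -21)
g(M) = 3/2 (g(M) = -½*(-3) = 3/2)
j = 39/2 (j = -21*3/2 + 51 = -63/2 + 51 = 39/2 ≈ 19.500)
U = -6120
U/j = -6120/39/2 = -6120*2/39 = -4080/13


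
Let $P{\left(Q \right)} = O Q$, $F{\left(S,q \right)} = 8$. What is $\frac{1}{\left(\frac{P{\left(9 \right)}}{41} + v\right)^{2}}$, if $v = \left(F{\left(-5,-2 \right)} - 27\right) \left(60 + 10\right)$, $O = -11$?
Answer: $\frac{1681}{2984327641} \approx 5.6328 \cdot 10^{-7}$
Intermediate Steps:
$P{\left(Q \right)} = - 11 Q$
$v = -1330$ ($v = \left(8 - 27\right) \left(60 + 10\right) = \left(-19\right) 70 = -1330$)
$\frac{1}{\left(\frac{P{\left(9 \right)}}{41} + v\right)^{2}} = \frac{1}{\left(\frac{\left(-11\right) 9}{41} - 1330\right)^{2}} = \frac{1}{\left(\left(-99\right) \frac{1}{41} - 1330\right)^{2}} = \frac{1}{\left(- \frac{99}{41} - 1330\right)^{2}} = \frac{1}{\left(- \frac{54629}{41}\right)^{2}} = \frac{1}{\frac{2984327641}{1681}} = \frac{1681}{2984327641}$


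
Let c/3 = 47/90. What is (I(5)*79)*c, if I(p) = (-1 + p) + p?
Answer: 11139/10 ≈ 1113.9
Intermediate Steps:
I(p) = -1 + 2*p
c = 47/30 (c = 3*(47/90) = 47/30 ≈ 1.5667)
(I(5)*79)*c = ((-1 + 2*5)*79)*(47/30) = ((-1 + 10)*79)*(47/30) = (9*79)*(47/30) = 711*(47/30) = 11139/10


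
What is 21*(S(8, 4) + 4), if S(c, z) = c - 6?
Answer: 126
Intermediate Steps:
S(c, z) = -6 + c
21*(S(8, 4) + 4) = 21*((-6 + 8) + 4) = 21*(2 + 4) = 21*6 = 126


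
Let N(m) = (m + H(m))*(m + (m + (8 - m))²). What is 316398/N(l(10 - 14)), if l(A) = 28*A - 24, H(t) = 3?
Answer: 52733/1596 ≈ 33.041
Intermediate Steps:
l(A) = -24 + 28*A
N(m) = (3 + m)*(64 + m) (N(m) = (m + 3)*(m + (m + (8 - m))²) = (3 + m)*(m + 8²) = (3 + m)*(m + 64) = (3 + m)*(64 + m))
316398/N(l(10 - 14)) = 316398/(192 + (-24 + 28*(10 - 14))² + 67*(-24 + 28*(10 - 14))) = 316398/(192 + (-24 + 28*(-4))² + 67*(-24 + 28*(-4))) = 316398/(192 + (-24 - 112)² + 67*(-24 - 112)) = 316398/(192 + (-136)² + 67*(-136)) = 316398/(192 + 18496 - 9112) = 316398/9576 = 316398*(1/9576) = 52733/1596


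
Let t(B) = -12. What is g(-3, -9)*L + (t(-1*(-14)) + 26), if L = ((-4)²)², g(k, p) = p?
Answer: -2290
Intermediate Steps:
L = 256 (L = 16² = 256)
g(-3, -9)*L + (t(-1*(-14)) + 26) = -9*256 + (-12 + 26) = -2304 + 14 = -2290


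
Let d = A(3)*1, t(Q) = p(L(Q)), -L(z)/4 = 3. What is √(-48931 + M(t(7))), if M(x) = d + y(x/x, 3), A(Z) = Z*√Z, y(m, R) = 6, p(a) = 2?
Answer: √(-48925 + 3*√3) ≈ 221.18*I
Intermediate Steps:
L(z) = -12 (L(z) = -4*3 = -12)
A(Z) = Z^(3/2)
t(Q) = 2
d = 3*√3 (d = 3^(3/2)*1 = (3*√3)*1 = 3*√3 ≈ 5.1962)
M(x) = 6 + 3*√3 (M(x) = 3*√3 + 6 = 6 + 3*√3)
√(-48931 + M(t(7))) = √(-48931 + (6 + 3*√3)) = √(-48925 + 3*√3)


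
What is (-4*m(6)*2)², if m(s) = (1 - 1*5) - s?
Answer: 6400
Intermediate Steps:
m(s) = -4 - s (m(s) = (1 - 5) - s = -4 - s)
(-4*m(6)*2)² = (-4*(-4 - 1*6)*2)² = (-4*(-4 - 6)*2)² = (-4*(-10)*2)² = (40*2)² = 80² = 6400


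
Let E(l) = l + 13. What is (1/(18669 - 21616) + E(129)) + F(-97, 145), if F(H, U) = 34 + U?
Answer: 945986/2947 ≈ 321.00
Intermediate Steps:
E(l) = 13 + l
(1/(18669 - 21616) + E(129)) + F(-97, 145) = (1/(18669 - 21616) + (13 + 129)) + (34 + 145) = (1/(-2947) + 142) + 179 = (-1/2947 + 142) + 179 = 418473/2947 + 179 = 945986/2947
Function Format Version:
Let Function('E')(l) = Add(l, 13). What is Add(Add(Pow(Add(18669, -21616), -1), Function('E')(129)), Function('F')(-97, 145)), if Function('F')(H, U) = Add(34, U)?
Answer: Rational(945986, 2947) ≈ 321.00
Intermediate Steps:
Function('E')(l) = Add(13, l)
Add(Add(Pow(Add(18669, -21616), -1), Function('E')(129)), Function('F')(-97, 145)) = Add(Add(Pow(Add(18669, -21616), -1), Add(13, 129)), Add(34, 145)) = Add(Add(Pow(-2947, -1), 142), 179) = Add(Add(Rational(-1, 2947), 142), 179) = Add(Rational(418473, 2947), 179) = Rational(945986, 2947)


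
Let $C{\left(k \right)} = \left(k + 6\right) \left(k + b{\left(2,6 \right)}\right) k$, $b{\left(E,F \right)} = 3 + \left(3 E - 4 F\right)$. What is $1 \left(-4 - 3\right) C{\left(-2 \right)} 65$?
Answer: $-61880$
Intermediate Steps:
$b{\left(E,F \right)} = 3 - 4 F + 3 E$ ($b{\left(E,F \right)} = 3 + \left(- 4 F + 3 E\right) = 3 - 4 F + 3 E$)
$C{\left(k \right)} = k \left(-15 + k\right) \left(6 + k\right)$ ($C{\left(k \right)} = \left(k + 6\right) \left(k + \left(3 - 24 + 3 \cdot 2\right)\right) k = \left(6 + k\right) \left(k + \left(3 - 24 + 6\right)\right) k = \left(6 + k\right) \left(k - 15\right) k = \left(6 + k\right) \left(-15 + k\right) k = \left(-15 + k\right) \left(6 + k\right) k = k \left(-15 + k\right) \left(6 + k\right)$)
$1 \left(-4 - 3\right) C{\left(-2 \right)} 65 = 1 \left(-4 - 3\right) \left(- 2 \left(-90 + \left(-2\right)^{2} - -18\right)\right) 65 = 1 \left(-7\right) \left(- 2 \left(-90 + 4 + 18\right)\right) 65 = - 7 \left(\left(-2\right) \left(-68\right)\right) 65 = \left(-7\right) 136 \cdot 65 = \left(-952\right) 65 = -61880$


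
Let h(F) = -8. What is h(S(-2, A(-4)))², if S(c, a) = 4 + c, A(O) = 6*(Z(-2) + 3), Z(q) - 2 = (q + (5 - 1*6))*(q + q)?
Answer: 64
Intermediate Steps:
Z(q) = 2 + 2*q*(-1 + q) (Z(q) = 2 + (q + (5 - 1*6))*(q + q) = 2 + (q + (5 - 6))*(2*q) = 2 + (q - 1)*(2*q) = 2 + (-1 + q)*(2*q) = 2 + 2*q*(-1 + q))
A(O) = 102 (A(O) = 6*((2 - 2*(-2) + 2*(-2)²) + 3) = 6*((2 + 4 + 2*4) + 3) = 6*((2 + 4 + 8) + 3) = 6*(14 + 3) = 6*17 = 102)
h(S(-2, A(-4)))² = (-8)² = 64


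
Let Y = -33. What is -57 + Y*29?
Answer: -1014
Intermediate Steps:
-57 + Y*29 = -57 - 33*29 = -57 - 957 = -1014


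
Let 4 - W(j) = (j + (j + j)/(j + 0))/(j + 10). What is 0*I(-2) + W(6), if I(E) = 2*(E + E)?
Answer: 7/2 ≈ 3.5000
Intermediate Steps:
W(j) = 4 - (2 + j)/(10 + j) (W(j) = 4 - (j + (j + j)/(j + 0))/(j + 10) = 4 - (j + (2*j)/j)/(10 + j) = 4 - (j + 2)/(10 + j) = 4 - (2 + j)/(10 + j))
I(E) = 4*E (I(E) = 2*(2*E) = 4*E)
0*I(-2) + W(6) = 0*(4*(-2)) + (38 + 3*6)/(10 + 6) = 0*(-8) + (38 + 18)/16 = 0 + (1/16)*56 = 0 + 7/2 = 7/2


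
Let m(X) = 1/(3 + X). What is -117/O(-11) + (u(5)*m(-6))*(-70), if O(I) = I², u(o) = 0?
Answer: -117/121 ≈ -0.96694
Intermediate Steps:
-117/O(-11) + (u(5)*m(-6))*(-70) = -117/((-11)²) + (0/(3 - 6))*(-70) = -117/121 + (0/(-3))*(-70) = -117*1/121 + (0*(-⅓))*(-70) = -117/121 + 0*(-70) = -117/121 + 0 = -117/121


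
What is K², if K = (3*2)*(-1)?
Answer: 36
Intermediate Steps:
K = -6 (K = 6*(-1) = -6)
K² = (-6)² = 36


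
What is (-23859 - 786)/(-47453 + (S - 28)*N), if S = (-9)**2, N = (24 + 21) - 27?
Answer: 24645/46499 ≈ 0.53001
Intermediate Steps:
N = 18 (N = 45 - 27 = 18)
S = 81
(-23859 - 786)/(-47453 + (S - 28)*N) = (-23859 - 786)/(-47453 + (81 - 28)*18) = -24645/(-47453 + 53*18) = -24645/(-47453 + 954) = -24645/(-46499) = -24645*(-1/46499) = 24645/46499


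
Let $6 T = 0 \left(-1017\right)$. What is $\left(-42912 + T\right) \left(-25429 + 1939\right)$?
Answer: $1008002880$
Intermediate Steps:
$T = 0$ ($T = \frac{0 \left(-1017\right)}{6} = \frac{1}{6} \cdot 0 = 0$)
$\left(-42912 + T\right) \left(-25429 + 1939\right) = \left(-42912 + 0\right) \left(-25429 + 1939\right) = \left(-42912\right) \left(-23490\right) = 1008002880$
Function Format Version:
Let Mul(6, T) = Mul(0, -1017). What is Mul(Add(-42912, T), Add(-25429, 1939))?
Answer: 1008002880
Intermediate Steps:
T = 0 (T = Mul(Rational(1, 6), Mul(0, -1017)) = Mul(Rational(1, 6), 0) = 0)
Mul(Add(-42912, T), Add(-25429, 1939)) = Mul(Add(-42912, 0), Add(-25429, 1939)) = Mul(-42912, -23490) = 1008002880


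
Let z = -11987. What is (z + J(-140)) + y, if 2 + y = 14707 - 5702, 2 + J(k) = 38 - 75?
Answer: -3023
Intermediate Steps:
J(k) = -39 (J(k) = -2 + (38 - 75) = -2 - 37 = -39)
y = 9003 (y = -2 + (14707 - 5702) = -2 + 9005 = 9003)
(z + J(-140)) + y = (-11987 - 39) + 9003 = -12026 + 9003 = -3023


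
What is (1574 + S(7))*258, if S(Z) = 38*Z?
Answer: 474720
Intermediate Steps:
(1574 + S(7))*258 = (1574 + 38*7)*258 = (1574 + 266)*258 = 1840*258 = 474720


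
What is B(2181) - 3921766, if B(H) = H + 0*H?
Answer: -3919585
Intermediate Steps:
B(H) = H (B(H) = H + 0 = H)
B(2181) - 3921766 = 2181 - 3921766 = -3919585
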